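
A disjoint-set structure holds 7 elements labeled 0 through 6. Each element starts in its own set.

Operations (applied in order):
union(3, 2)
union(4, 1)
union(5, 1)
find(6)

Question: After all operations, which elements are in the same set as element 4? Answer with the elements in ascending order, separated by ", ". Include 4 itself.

Answer: 1, 4, 5

Derivation:
Step 1: union(3, 2) -> merged; set of 3 now {2, 3}
Step 2: union(4, 1) -> merged; set of 4 now {1, 4}
Step 3: union(5, 1) -> merged; set of 5 now {1, 4, 5}
Step 4: find(6) -> no change; set of 6 is {6}
Component of 4: {1, 4, 5}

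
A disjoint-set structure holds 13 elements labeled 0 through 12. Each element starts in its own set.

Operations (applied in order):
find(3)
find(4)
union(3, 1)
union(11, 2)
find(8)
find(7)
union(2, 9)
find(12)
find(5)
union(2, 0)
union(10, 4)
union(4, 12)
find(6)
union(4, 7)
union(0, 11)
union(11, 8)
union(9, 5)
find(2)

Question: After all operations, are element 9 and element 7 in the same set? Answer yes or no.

Step 1: find(3) -> no change; set of 3 is {3}
Step 2: find(4) -> no change; set of 4 is {4}
Step 3: union(3, 1) -> merged; set of 3 now {1, 3}
Step 4: union(11, 2) -> merged; set of 11 now {2, 11}
Step 5: find(8) -> no change; set of 8 is {8}
Step 6: find(7) -> no change; set of 7 is {7}
Step 7: union(2, 9) -> merged; set of 2 now {2, 9, 11}
Step 8: find(12) -> no change; set of 12 is {12}
Step 9: find(5) -> no change; set of 5 is {5}
Step 10: union(2, 0) -> merged; set of 2 now {0, 2, 9, 11}
Step 11: union(10, 4) -> merged; set of 10 now {4, 10}
Step 12: union(4, 12) -> merged; set of 4 now {4, 10, 12}
Step 13: find(6) -> no change; set of 6 is {6}
Step 14: union(4, 7) -> merged; set of 4 now {4, 7, 10, 12}
Step 15: union(0, 11) -> already same set; set of 0 now {0, 2, 9, 11}
Step 16: union(11, 8) -> merged; set of 11 now {0, 2, 8, 9, 11}
Step 17: union(9, 5) -> merged; set of 9 now {0, 2, 5, 8, 9, 11}
Step 18: find(2) -> no change; set of 2 is {0, 2, 5, 8, 9, 11}
Set of 9: {0, 2, 5, 8, 9, 11}; 7 is not a member.

Answer: no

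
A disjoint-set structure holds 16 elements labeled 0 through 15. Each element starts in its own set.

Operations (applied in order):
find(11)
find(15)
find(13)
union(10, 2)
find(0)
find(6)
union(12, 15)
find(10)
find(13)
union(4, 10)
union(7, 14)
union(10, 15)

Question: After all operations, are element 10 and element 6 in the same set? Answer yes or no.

Answer: no

Derivation:
Step 1: find(11) -> no change; set of 11 is {11}
Step 2: find(15) -> no change; set of 15 is {15}
Step 3: find(13) -> no change; set of 13 is {13}
Step 4: union(10, 2) -> merged; set of 10 now {2, 10}
Step 5: find(0) -> no change; set of 0 is {0}
Step 6: find(6) -> no change; set of 6 is {6}
Step 7: union(12, 15) -> merged; set of 12 now {12, 15}
Step 8: find(10) -> no change; set of 10 is {2, 10}
Step 9: find(13) -> no change; set of 13 is {13}
Step 10: union(4, 10) -> merged; set of 4 now {2, 4, 10}
Step 11: union(7, 14) -> merged; set of 7 now {7, 14}
Step 12: union(10, 15) -> merged; set of 10 now {2, 4, 10, 12, 15}
Set of 10: {2, 4, 10, 12, 15}; 6 is not a member.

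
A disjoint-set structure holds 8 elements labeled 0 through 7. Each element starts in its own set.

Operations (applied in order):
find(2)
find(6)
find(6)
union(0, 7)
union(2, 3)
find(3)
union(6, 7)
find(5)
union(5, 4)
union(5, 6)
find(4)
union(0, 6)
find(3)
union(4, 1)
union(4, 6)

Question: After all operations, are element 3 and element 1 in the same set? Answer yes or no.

Step 1: find(2) -> no change; set of 2 is {2}
Step 2: find(6) -> no change; set of 6 is {6}
Step 3: find(6) -> no change; set of 6 is {6}
Step 4: union(0, 7) -> merged; set of 0 now {0, 7}
Step 5: union(2, 3) -> merged; set of 2 now {2, 3}
Step 6: find(3) -> no change; set of 3 is {2, 3}
Step 7: union(6, 7) -> merged; set of 6 now {0, 6, 7}
Step 8: find(5) -> no change; set of 5 is {5}
Step 9: union(5, 4) -> merged; set of 5 now {4, 5}
Step 10: union(5, 6) -> merged; set of 5 now {0, 4, 5, 6, 7}
Step 11: find(4) -> no change; set of 4 is {0, 4, 5, 6, 7}
Step 12: union(0, 6) -> already same set; set of 0 now {0, 4, 5, 6, 7}
Step 13: find(3) -> no change; set of 3 is {2, 3}
Step 14: union(4, 1) -> merged; set of 4 now {0, 1, 4, 5, 6, 7}
Step 15: union(4, 6) -> already same set; set of 4 now {0, 1, 4, 5, 6, 7}
Set of 3: {2, 3}; 1 is not a member.

Answer: no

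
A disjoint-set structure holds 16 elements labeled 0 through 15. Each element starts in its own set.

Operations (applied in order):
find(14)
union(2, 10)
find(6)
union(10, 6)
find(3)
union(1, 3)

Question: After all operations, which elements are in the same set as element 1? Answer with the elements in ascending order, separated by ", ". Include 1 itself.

Step 1: find(14) -> no change; set of 14 is {14}
Step 2: union(2, 10) -> merged; set of 2 now {2, 10}
Step 3: find(6) -> no change; set of 6 is {6}
Step 4: union(10, 6) -> merged; set of 10 now {2, 6, 10}
Step 5: find(3) -> no change; set of 3 is {3}
Step 6: union(1, 3) -> merged; set of 1 now {1, 3}
Component of 1: {1, 3}

Answer: 1, 3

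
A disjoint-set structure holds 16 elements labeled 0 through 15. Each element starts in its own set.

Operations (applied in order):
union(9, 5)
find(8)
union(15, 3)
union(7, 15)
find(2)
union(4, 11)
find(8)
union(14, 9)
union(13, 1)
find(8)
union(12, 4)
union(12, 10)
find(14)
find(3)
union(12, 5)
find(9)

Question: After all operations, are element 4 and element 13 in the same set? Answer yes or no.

Answer: no

Derivation:
Step 1: union(9, 5) -> merged; set of 9 now {5, 9}
Step 2: find(8) -> no change; set of 8 is {8}
Step 3: union(15, 3) -> merged; set of 15 now {3, 15}
Step 4: union(7, 15) -> merged; set of 7 now {3, 7, 15}
Step 5: find(2) -> no change; set of 2 is {2}
Step 6: union(4, 11) -> merged; set of 4 now {4, 11}
Step 7: find(8) -> no change; set of 8 is {8}
Step 8: union(14, 9) -> merged; set of 14 now {5, 9, 14}
Step 9: union(13, 1) -> merged; set of 13 now {1, 13}
Step 10: find(8) -> no change; set of 8 is {8}
Step 11: union(12, 4) -> merged; set of 12 now {4, 11, 12}
Step 12: union(12, 10) -> merged; set of 12 now {4, 10, 11, 12}
Step 13: find(14) -> no change; set of 14 is {5, 9, 14}
Step 14: find(3) -> no change; set of 3 is {3, 7, 15}
Step 15: union(12, 5) -> merged; set of 12 now {4, 5, 9, 10, 11, 12, 14}
Step 16: find(9) -> no change; set of 9 is {4, 5, 9, 10, 11, 12, 14}
Set of 4: {4, 5, 9, 10, 11, 12, 14}; 13 is not a member.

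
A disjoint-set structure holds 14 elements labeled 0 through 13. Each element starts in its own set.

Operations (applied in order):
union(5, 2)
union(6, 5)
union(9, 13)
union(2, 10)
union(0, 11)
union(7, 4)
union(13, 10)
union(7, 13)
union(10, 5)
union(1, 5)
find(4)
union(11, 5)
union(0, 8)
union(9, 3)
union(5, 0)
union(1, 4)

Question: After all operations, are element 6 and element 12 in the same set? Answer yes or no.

Answer: no

Derivation:
Step 1: union(5, 2) -> merged; set of 5 now {2, 5}
Step 2: union(6, 5) -> merged; set of 6 now {2, 5, 6}
Step 3: union(9, 13) -> merged; set of 9 now {9, 13}
Step 4: union(2, 10) -> merged; set of 2 now {2, 5, 6, 10}
Step 5: union(0, 11) -> merged; set of 0 now {0, 11}
Step 6: union(7, 4) -> merged; set of 7 now {4, 7}
Step 7: union(13, 10) -> merged; set of 13 now {2, 5, 6, 9, 10, 13}
Step 8: union(7, 13) -> merged; set of 7 now {2, 4, 5, 6, 7, 9, 10, 13}
Step 9: union(10, 5) -> already same set; set of 10 now {2, 4, 5, 6, 7, 9, 10, 13}
Step 10: union(1, 5) -> merged; set of 1 now {1, 2, 4, 5, 6, 7, 9, 10, 13}
Step 11: find(4) -> no change; set of 4 is {1, 2, 4, 5, 6, 7, 9, 10, 13}
Step 12: union(11, 5) -> merged; set of 11 now {0, 1, 2, 4, 5, 6, 7, 9, 10, 11, 13}
Step 13: union(0, 8) -> merged; set of 0 now {0, 1, 2, 4, 5, 6, 7, 8, 9, 10, 11, 13}
Step 14: union(9, 3) -> merged; set of 9 now {0, 1, 2, 3, 4, 5, 6, 7, 8, 9, 10, 11, 13}
Step 15: union(5, 0) -> already same set; set of 5 now {0, 1, 2, 3, 4, 5, 6, 7, 8, 9, 10, 11, 13}
Step 16: union(1, 4) -> already same set; set of 1 now {0, 1, 2, 3, 4, 5, 6, 7, 8, 9, 10, 11, 13}
Set of 6: {0, 1, 2, 3, 4, 5, 6, 7, 8, 9, 10, 11, 13}; 12 is not a member.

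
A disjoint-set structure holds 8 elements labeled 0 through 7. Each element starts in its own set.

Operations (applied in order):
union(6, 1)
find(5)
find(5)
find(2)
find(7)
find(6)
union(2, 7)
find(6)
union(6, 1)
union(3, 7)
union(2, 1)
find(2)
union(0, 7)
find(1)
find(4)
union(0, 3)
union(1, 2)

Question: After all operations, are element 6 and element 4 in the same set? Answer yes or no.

Step 1: union(6, 1) -> merged; set of 6 now {1, 6}
Step 2: find(5) -> no change; set of 5 is {5}
Step 3: find(5) -> no change; set of 5 is {5}
Step 4: find(2) -> no change; set of 2 is {2}
Step 5: find(7) -> no change; set of 7 is {7}
Step 6: find(6) -> no change; set of 6 is {1, 6}
Step 7: union(2, 7) -> merged; set of 2 now {2, 7}
Step 8: find(6) -> no change; set of 6 is {1, 6}
Step 9: union(6, 1) -> already same set; set of 6 now {1, 6}
Step 10: union(3, 7) -> merged; set of 3 now {2, 3, 7}
Step 11: union(2, 1) -> merged; set of 2 now {1, 2, 3, 6, 7}
Step 12: find(2) -> no change; set of 2 is {1, 2, 3, 6, 7}
Step 13: union(0, 7) -> merged; set of 0 now {0, 1, 2, 3, 6, 7}
Step 14: find(1) -> no change; set of 1 is {0, 1, 2, 3, 6, 7}
Step 15: find(4) -> no change; set of 4 is {4}
Step 16: union(0, 3) -> already same set; set of 0 now {0, 1, 2, 3, 6, 7}
Step 17: union(1, 2) -> already same set; set of 1 now {0, 1, 2, 3, 6, 7}
Set of 6: {0, 1, 2, 3, 6, 7}; 4 is not a member.

Answer: no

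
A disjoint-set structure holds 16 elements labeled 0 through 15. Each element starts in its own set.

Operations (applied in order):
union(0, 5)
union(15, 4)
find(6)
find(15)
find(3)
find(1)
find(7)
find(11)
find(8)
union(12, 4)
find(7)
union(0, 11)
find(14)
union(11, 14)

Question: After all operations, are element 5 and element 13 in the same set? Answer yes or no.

Step 1: union(0, 5) -> merged; set of 0 now {0, 5}
Step 2: union(15, 4) -> merged; set of 15 now {4, 15}
Step 3: find(6) -> no change; set of 6 is {6}
Step 4: find(15) -> no change; set of 15 is {4, 15}
Step 5: find(3) -> no change; set of 3 is {3}
Step 6: find(1) -> no change; set of 1 is {1}
Step 7: find(7) -> no change; set of 7 is {7}
Step 8: find(11) -> no change; set of 11 is {11}
Step 9: find(8) -> no change; set of 8 is {8}
Step 10: union(12, 4) -> merged; set of 12 now {4, 12, 15}
Step 11: find(7) -> no change; set of 7 is {7}
Step 12: union(0, 11) -> merged; set of 0 now {0, 5, 11}
Step 13: find(14) -> no change; set of 14 is {14}
Step 14: union(11, 14) -> merged; set of 11 now {0, 5, 11, 14}
Set of 5: {0, 5, 11, 14}; 13 is not a member.

Answer: no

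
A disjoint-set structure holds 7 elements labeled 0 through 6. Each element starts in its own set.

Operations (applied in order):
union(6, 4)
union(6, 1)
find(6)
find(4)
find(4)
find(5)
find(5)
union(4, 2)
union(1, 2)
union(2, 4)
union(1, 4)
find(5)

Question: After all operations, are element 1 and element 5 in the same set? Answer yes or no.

Step 1: union(6, 4) -> merged; set of 6 now {4, 6}
Step 2: union(6, 1) -> merged; set of 6 now {1, 4, 6}
Step 3: find(6) -> no change; set of 6 is {1, 4, 6}
Step 4: find(4) -> no change; set of 4 is {1, 4, 6}
Step 5: find(4) -> no change; set of 4 is {1, 4, 6}
Step 6: find(5) -> no change; set of 5 is {5}
Step 7: find(5) -> no change; set of 5 is {5}
Step 8: union(4, 2) -> merged; set of 4 now {1, 2, 4, 6}
Step 9: union(1, 2) -> already same set; set of 1 now {1, 2, 4, 6}
Step 10: union(2, 4) -> already same set; set of 2 now {1, 2, 4, 6}
Step 11: union(1, 4) -> already same set; set of 1 now {1, 2, 4, 6}
Step 12: find(5) -> no change; set of 5 is {5}
Set of 1: {1, 2, 4, 6}; 5 is not a member.

Answer: no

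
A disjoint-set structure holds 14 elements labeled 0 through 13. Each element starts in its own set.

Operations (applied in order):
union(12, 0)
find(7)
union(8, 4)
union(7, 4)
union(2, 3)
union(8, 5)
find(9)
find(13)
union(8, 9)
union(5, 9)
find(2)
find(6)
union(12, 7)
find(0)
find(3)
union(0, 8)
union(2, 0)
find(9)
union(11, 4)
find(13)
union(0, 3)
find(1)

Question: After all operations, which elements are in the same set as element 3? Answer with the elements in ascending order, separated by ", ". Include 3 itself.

Answer: 0, 2, 3, 4, 5, 7, 8, 9, 11, 12

Derivation:
Step 1: union(12, 0) -> merged; set of 12 now {0, 12}
Step 2: find(7) -> no change; set of 7 is {7}
Step 3: union(8, 4) -> merged; set of 8 now {4, 8}
Step 4: union(7, 4) -> merged; set of 7 now {4, 7, 8}
Step 5: union(2, 3) -> merged; set of 2 now {2, 3}
Step 6: union(8, 5) -> merged; set of 8 now {4, 5, 7, 8}
Step 7: find(9) -> no change; set of 9 is {9}
Step 8: find(13) -> no change; set of 13 is {13}
Step 9: union(8, 9) -> merged; set of 8 now {4, 5, 7, 8, 9}
Step 10: union(5, 9) -> already same set; set of 5 now {4, 5, 7, 8, 9}
Step 11: find(2) -> no change; set of 2 is {2, 3}
Step 12: find(6) -> no change; set of 6 is {6}
Step 13: union(12, 7) -> merged; set of 12 now {0, 4, 5, 7, 8, 9, 12}
Step 14: find(0) -> no change; set of 0 is {0, 4, 5, 7, 8, 9, 12}
Step 15: find(3) -> no change; set of 3 is {2, 3}
Step 16: union(0, 8) -> already same set; set of 0 now {0, 4, 5, 7, 8, 9, 12}
Step 17: union(2, 0) -> merged; set of 2 now {0, 2, 3, 4, 5, 7, 8, 9, 12}
Step 18: find(9) -> no change; set of 9 is {0, 2, 3, 4, 5, 7, 8, 9, 12}
Step 19: union(11, 4) -> merged; set of 11 now {0, 2, 3, 4, 5, 7, 8, 9, 11, 12}
Step 20: find(13) -> no change; set of 13 is {13}
Step 21: union(0, 3) -> already same set; set of 0 now {0, 2, 3, 4, 5, 7, 8, 9, 11, 12}
Step 22: find(1) -> no change; set of 1 is {1}
Component of 3: {0, 2, 3, 4, 5, 7, 8, 9, 11, 12}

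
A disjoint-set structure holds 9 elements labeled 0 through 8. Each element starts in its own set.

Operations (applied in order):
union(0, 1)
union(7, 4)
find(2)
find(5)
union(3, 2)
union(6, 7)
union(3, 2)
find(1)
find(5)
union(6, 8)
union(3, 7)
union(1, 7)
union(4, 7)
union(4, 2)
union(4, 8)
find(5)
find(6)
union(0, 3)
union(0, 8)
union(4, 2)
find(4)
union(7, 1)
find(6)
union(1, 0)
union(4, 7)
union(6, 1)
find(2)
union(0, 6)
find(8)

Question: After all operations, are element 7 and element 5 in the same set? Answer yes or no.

Step 1: union(0, 1) -> merged; set of 0 now {0, 1}
Step 2: union(7, 4) -> merged; set of 7 now {4, 7}
Step 3: find(2) -> no change; set of 2 is {2}
Step 4: find(5) -> no change; set of 5 is {5}
Step 5: union(3, 2) -> merged; set of 3 now {2, 3}
Step 6: union(6, 7) -> merged; set of 6 now {4, 6, 7}
Step 7: union(3, 2) -> already same set; set of 3 now {2, 3}
Step 8: find(1) -> no change; set of 1 is {0, 1}
Step 9: find(5) -> no change; set of 5 is {5}
Step 10: union(6, 8) -> merged; set of 6 now {4, 6, 7, 8}
Step 11: union(3, 7) -> merged; set of 3 now {2, 3, 4, 6, 7, 8}
Step 12: union(1, 7) -> merged; set of 1 now {0, 1, 2, 3, 4, 6, 7, 8}
Step 13: union(4, 7) -> already same set; set of 4 now {0, 1, 2, 3, 4, 6, 7, 8}
Step 14: union(4, 2) -> already same set; set of 4 now {0, 1, 2, 3, 4, 6, 7, 8}
Step 15: union(4, 8) -> already same set; set of 4 now {0, 1, 2, 3, 4, 6, 7, 8}
Step 16: find(5) -> no change; set of 5 is {5}
Step 17: find(6) -> no change; set of 6 is {0, 1, 2, 3, 4, 6, 7, 8}
Step 18: union(0, 3) -> already same set; set of 0 now {0, 1, 2, 3, 4, 6, 7, 8}
Step 19: union(0, 8) -> already same set; set of 0 now {0, 1, 2, 3, 4, 6, 7, 8}
Step 20: union(4, 2) -> already same set; set of 4 now {0, 1, 2, 3, 4, 6, 7, 8}
Step 21: find(4) -> no change; set of 4 is {0, 1, 2, 3, 4, 6, 7, 8}
Step 22: union(7, 1) -> already same set; set of 7 now {0, 1, 2, 3, 4, 6, 7, 8}
Step 23: find(6) -> no change; set of 6 is {0, 1, 2, 3, 4, 6, 7, 8}
Step 24: union(1, 0) -> already same set; set of 1 now {0, 1, 2, 3, 4, 6, 7, 8}
Step 25: union(4, 7) -> already same set; set of 4 now {0, 1, 2, 3, 4, 6, 7, 8}
Step 26: union(6, 1) -> already same set; set of 6 now {0, 1, 2, 3, 4, 6, 7, 8}
Step 27: find(2) -> no change; set of 2 is {0, 1, 2, 3, 4, 6, 7, 8}
Step 28: union(0, 6) -> already same set; set of 0 now {0, 1, 2, 3, 4, 6, 7, 8}
Step 29: find(8) -> no change; set of 8 is {0, 1, 2, 3, 4, 6, 7, 8}
Set of 7: {0, 1, 2, 3, 4, 6, 7, 8}; 5 is not a member.

Answer: no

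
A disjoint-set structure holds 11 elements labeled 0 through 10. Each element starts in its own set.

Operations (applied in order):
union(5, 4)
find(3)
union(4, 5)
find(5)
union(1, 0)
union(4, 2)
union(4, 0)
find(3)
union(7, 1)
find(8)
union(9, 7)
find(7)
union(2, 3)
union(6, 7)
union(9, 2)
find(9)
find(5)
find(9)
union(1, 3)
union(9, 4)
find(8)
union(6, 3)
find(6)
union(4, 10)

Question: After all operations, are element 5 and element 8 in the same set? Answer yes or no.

Step 1: union(5, 4) -> merged; set of 5 now {4, 5}
Step 2: find(3) -> no change; set of 3 is {3}
Step 3: union(4, 5) -> already same set; set of 4 now {4, 5}
Step 4: find(5) -> no change; set of 5 is {4, 5}
Step 5: union(1, 0) -> merged; set of 1 now {0, 1}
Step 6: union(4, 2) -> merged; set of 4 now {2, 4, 5}
Step 7: union(4, 0) -> merged; set of 4 now {0, 1, 2, 4, 5}
Step 8: find(3) -> no change; set of 3 is {3}
Step 9: union(7, 1) -> merged; set of 7 now {0, 1, 2, 4, 5, 7}
Step 10: find(8) -> no change; set of 8 is {8}
Step 11: union(9, 7) -> merged; set of 9 now {0, 1, 2, 4, 5, 7, 9}
Step 12: find(7) -> no change; set of 7 is {0, 1, 2, 4, 5, 7, 9}
Step 13: union(2, 3) -> merged; set of 2 now {0, 1, 2, 3, 4, 5, 7, 9}
Step 14: union(6, 7) -> merged; set of 6 now {0, 1, 2, 3, 4, 5, 6, 7, 9}
Step 15: union(9, 2) -> already same set; set of 9 now {0, 1, 2, 3, 4, 5, 6, 7, 9}
Step 16: find(9) -> no change; set of 9 is {0, 1, 2, 3, 4, 5, 6, 7, 9}
Step 17: find(5) -> no change; set of 5 is {0, 1, 2, 3, 4, 5, 6, 7, 9}
Step 18: find(9) -> no change; set of 9 is {0, 1, 2, 3, 4, 5, 6, 7, 9}
Step 19: union(1, 3) -> already same set; set of 1 now {0, 1, 2, 3, 4, 5, 6, 7, 9}
Step 20: union(9, 4) -> already same set; set of 9 now {0, 1, 2, 3, 4, 5, 6, 7, 9}
Step 21: find(8) -> no change; set of 8 is {8}
Step 22: union(6, 3) -> already same set; set of 6 now {0, 1, 2, 3, 4, 5, 6, 7, 9}
Step 23: find(6) -> no change; set of 6 is {0, 1, 2, 3, 4, 5, 6, 7, 9}
Step 24: union(4, 10) -> merged; set of 4 now {0, 1, 2, 3, 4, 5, 6, 7, 9, 10}
Set of 5: {0, 1, 2, 3, 4, 5, 6, 7, 9, 10}; 8 is not a member.

Answer: no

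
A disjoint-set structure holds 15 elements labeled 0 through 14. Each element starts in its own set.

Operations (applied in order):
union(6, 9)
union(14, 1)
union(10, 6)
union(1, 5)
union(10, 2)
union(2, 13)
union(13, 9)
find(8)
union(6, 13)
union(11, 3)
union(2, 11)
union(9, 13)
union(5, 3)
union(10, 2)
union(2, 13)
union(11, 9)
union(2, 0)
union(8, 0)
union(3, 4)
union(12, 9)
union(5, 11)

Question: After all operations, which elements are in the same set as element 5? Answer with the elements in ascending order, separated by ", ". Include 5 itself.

Answer: 0, 1, 2, 3, 4, 5, 6, 8, 9, 10, 11, 12, 13, 14

Derivation:
Step 1: union(6, 9) -> merged; set of 6 now {6, 9}
Step 2: union(14, 1) -> merged; set of 14 now {1, 14}
Step 3: union(10, 6) -> merged; set of 10 now {6, 9, 10}
Step 4: union(1, 5) -> merged; set of 1 now {1, 5, 14}
Step 5: union(10, 2) -> merged; set of 10 now {2, 6, 9, 10}
Step 6: union(2, 13) -> merged; set of 2 now {2, 6, 9, 10, 13}
Step 7: union(13, 9) -> already same set; set of 13 now {2, 6, 9, 10, 13}
Step 8: find(8) -> no change; set of 8 is {8}
Step 9: union(6, 13) -> already same set; set of 6 now {2, 6, 9, 10, 13}
Step 10: union(11, 3) -> merged; set of 11 now {3, 11}
Step 11: union(2, 11) -> merged; set of 2 now {2, 3, 6, 9, 10, 11, 13}
Step 12: union(9, 13) -> already same set; set of 9 now {2, 3, 6, 9, 10, 11, 13}
Step 13: union(5, 3) -> merged; set of 5 now {1, 2, 3, 5, 6, 9, 10, 11, 13, 14}
Step 14: union(10, 2) -> already same set; set of 10 now {1, 2, 3, 5, 6, 9, 10, 11, 13, 14}
Step 15: union(2, 13) -> already same set; set of 2 now {1, 2, 3, 5, 6, 9, 10, 11, 13, 14}
Step 16: union(11, 9) -> already same set; set of 11 now {1, 2, 3, 5, 6, 9, 10, 11, 13, 14}
Step 17: union(2, 0) -> merged; set of 2 now {0, 1, 2, 3, 5, 6, 9, 10, 11, 13, 14}
Step 18: union(8, 0) -> merged; set of 8 now {0, 1, 2, 3, 5, 6, 8, 9, 10, 11, 13, 14}
Step 19: union(3, 4) -> merged; set of 3 now {0, 1, 2, 3, 4, 5, 6, 8, 9, 10, 11, 13, 14}
Step 20: union(12, 9) -> merged; set of 12 now {0, 1, 2, 3, 4, 5, 6, 8, 9, 10, 11, 12, 13, 14}
Step 21: union(5, 11) -> already same set; set of 5 now {0, 1, 2, 3, 4, 5, 6, 8, 9, 10, 11, 12, 13, 14}
Component of 5: {0, 1, 2, 3, 4, 5, 6, 8, 9, 10, 11, 12, 13, 14}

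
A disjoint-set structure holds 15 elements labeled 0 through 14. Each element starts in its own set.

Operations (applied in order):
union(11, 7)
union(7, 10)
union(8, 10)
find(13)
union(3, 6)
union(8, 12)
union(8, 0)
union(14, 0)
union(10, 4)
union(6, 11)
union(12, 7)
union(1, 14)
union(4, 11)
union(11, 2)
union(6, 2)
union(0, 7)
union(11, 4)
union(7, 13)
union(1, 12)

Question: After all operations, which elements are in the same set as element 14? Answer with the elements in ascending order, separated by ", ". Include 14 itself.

Step 1: union(11, 7) -> merged; set of 11 now {7, 11}
Step 2: union(7, 10) -> merged; set of 7 now {7, 10, 11}
Step 3: union(8, 10) -> merged; set of 8 now {7, 8, 10, 11}
Step 4: find(13) -> no change; set of 13 is {13}
Step 5: union(3, 6) -> merged; set of 3 now {3, 6}
Step 6: union(8, 12) -> merged; set of 8 now {7, 8, 10, 11, 12}
Step 7: union(8, 0) -> merged; set of 8 now {0, 7, 8, 10, 11, 12}
Step 8: union(14, 0) -> merged; set of 14 now {0, 7, 8, 10, 11, 12, 14}
Step 9: union(10, 4) -> merged; set of 10 now {0, 4, 7, 8, 10, 11, 12, 14}
Step 10: union(6, 11) -> merged; set of 6 now {0, 3, 4, 6, 7, 8, 10, 11, 12, 14}
Step 11: union(12, 7) -> already same set; set of 12 now {0, 3, 4, 6, 7, 8, 10, 11, 12, 14}
Step 12: union(1, 14) -> merged; set of 1 now {0, 1, 3, 4, 6, 7, 8, 10, 11, 12, 14}
Step 13: union(4, 11) -> already same set; set of 4 now {0, 1, 3, 4, 6, 7, 8, 10, 11, 12, 14}
Step 14: union(11, 2) -> merged; set of 11 now {0, 1, 2, 3, 4, 6, 7, 8, 10, 11, 12, 14}
Step 15: union(6, 2) -> already same set; set of 6 now {0, 1, 2, 3, 4, 6, 7, 8, 10, 11, 12, 14}
Step 16: union(0, 7) -> already same set; set of 0 now {0, 1, 2, 3, 4, 6, 7, 8, 10, 11, 12, 14}
Step 17: union(11, 4) -> already same set; set of 11 now {0, 1, 2, 3, 4, 6, 7, 8, 10, 11, 12, 14}
Step 18: union(7, 13) -> merged; set of 7 now {0, 1, 2, 3, 4, 6, 7, 8, 10, 11, 12, 13, 14}
Step 19: union(1, 12) -> already same set; set of 1 now {0, 1, 2, 3, 4, 6, 7, 8, 10, 11, 12, 13, 14}
Component of 14: {0, 1, 2, 3, 4, 6, 7, 8, 10, 11, 12, 13, 14}

Answer: 0, 1, 2, 3, 4, 6, 7, 8, 10, 11, 12, 13, 14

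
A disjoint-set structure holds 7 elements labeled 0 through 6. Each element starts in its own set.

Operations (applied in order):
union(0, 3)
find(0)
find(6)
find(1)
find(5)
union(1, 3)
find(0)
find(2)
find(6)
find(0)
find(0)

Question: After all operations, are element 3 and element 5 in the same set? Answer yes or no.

Step 1: union(0, 3) -> merged; set of 0 now {0, 3}
Step 2: find(0) -> no change; set of 0 is {0, 3}
Step 3: find(6) -> no change; set of 6 is {6}
Step 4: find(1) -> no change; set of 1 is {1}
Step 5: find(5) -> no change; set of 5 is {5}
Step 6: union(1, 3) -> merged; set of 1 now {0, 1, 3}
Step 7: find(0) -> no change; set of 0 is {0, 1, 3}
Step 8: find(2) -> no change; set of 2 is {2}
Step 9: find(6) -> no change; set of 6 is {6}
Step 10: find(0) -> no change; set of 0 is {0, 1, 3}
Step 11: find(0) -> no change; set of 0 is {0, 1, 3}
Set of 3: {0, 1, 3}; 5 is not a member.

Answer: no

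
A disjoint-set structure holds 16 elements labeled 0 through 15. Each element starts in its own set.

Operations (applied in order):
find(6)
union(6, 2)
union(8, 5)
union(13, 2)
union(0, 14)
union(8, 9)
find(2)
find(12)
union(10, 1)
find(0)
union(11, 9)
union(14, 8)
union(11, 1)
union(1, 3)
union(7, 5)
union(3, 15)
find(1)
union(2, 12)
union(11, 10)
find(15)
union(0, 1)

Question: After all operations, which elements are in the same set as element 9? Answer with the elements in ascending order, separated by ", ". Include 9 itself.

Answer: 0, 1, 3, 5, 7, 8, 9, 10, 11, 14, 15

Derivation:
Step 1: find(6) -> no change; set of 6 is {6}
Step 2: union(6, 2) -> merged; set of 6 now {2, 6}
Step 3: union(8, 5) -> merged; set of 8 now {5, 8}
Step 4: union(13, 2) -> merged; set of 13 now {2, 6, 13}
Step 5: union(0, 14) -> merged; set of 0 now {0, 14}
Step 6: union(8, 9) -> merged; set of 8 now {5, 8, 9}
Step 7: find(2) -> no change; set of 2 is {2, 6, 13}
Step 8: find(12) -> no change; set of 12 is {12}
Step 9: union(10, 1) -> merged; set of 10 now {1, 10}
Step 10: find(0) -> no change; set of 0 is {0, 14}
Step 11: union(11, 9) -> merged; set of 11 now {5, 8, 9, 11}
Step 12: union(14, 8) -> merged; set of 14 now {0, 5, 8, 9, 11, 14}
Step 13: union(11, 1) -> merged; set of 11 now {0, 1, 5, 8, 9, 10, 11, 14}
Step 14: union(1, 3) -> merged; set of 1 now {0, 1, 3, 5, 8, 9, 10, 11, 14}
Step 15: union(7, 5) -> merged; set of 7 now {0, 1, 3, 5, 7, 8, 9, 10, 11, 14}
Step 16: union(3, 15) -> merged; set of 3 now {0, 1, 3, 5, 7, 8, 9, 10, 11, 14, 15}
Step 17: find(1) -> no change; set of 1 is {0, 1, 3, 5, 7, 8, 9, 10, 11, 14, 15}
Step 18: union(2, 12) -> merged; set of 2 now {2, 6, 12, 13}
Step 19: union(11, 10) -> already same set; set of 11 now {0, 1, 3, 5, 7, 8, 9, 10, 11, 14, 15}
Step 20: find(15) -> no change; set of 15 is {0, 1, 3, 5, 7, 8, 9, 10, 11, 14, 15}
Step 21: union(0, 1) -> already same set; set of 0 now {0, 1, 3, 5, 7, 8, 9, 10, 11, 14, 15}
Component of 9: {0, 1, 3, 5, 7, 8, 9, 10, 11, 14, 15}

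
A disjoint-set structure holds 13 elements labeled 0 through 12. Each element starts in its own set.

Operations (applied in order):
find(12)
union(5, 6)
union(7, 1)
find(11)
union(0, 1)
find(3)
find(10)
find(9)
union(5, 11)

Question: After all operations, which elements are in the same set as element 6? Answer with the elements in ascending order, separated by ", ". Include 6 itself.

Step 1: find(12) -> no change; set of 12 is {12}
Step 2: union(5, 6) -> merged; set of 5 now {5, 6}
Step 3: union(7, 1) -> merged; set of 7 now {1, 7}
Step 4: find(11) -> no change; set of 11 is {11}
Step 5: union(0, 1) -> merged; set of 0 now {0, 1, 7}
Step 6: find(3) -> no change; set of 3 is {3}
Step 7: find(10) -> no change; set of 10 is {10}
Step 8: find(9) -> no change; set of 9 is {9}
Step 9: union(5, 11) -> merged; set of 5 now {5, 6, 11}
Component of 6: {5, 6, 11}

Answer: 5, 6, 11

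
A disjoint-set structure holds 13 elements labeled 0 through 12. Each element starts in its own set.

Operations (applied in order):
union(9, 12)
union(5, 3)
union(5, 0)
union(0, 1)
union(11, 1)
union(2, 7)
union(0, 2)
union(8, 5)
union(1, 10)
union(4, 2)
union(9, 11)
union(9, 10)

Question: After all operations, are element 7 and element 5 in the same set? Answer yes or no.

Answer: yes

Derivation:
Step 1: union(9, 12) -> merged; set of 9 now {9, 12}
Step 2: union(5, 3) -> merged; set of 5 now {3, 5}
Step 3: union(5, 0) -> merged; set of 5 now {0, 3, 5}
Step 4: union(0, 1) -> merged; set of 0 now {0, 1, 3, 5}
Step 5: union(11, 1) -> merged; set of 11 now {0, 1, 3, 5, 11}
Step 6: union(2, 7) -> merged; set of 2 now {2, 7}
Step 7: union(0, 2) -> merged; set of 0 now {0, 1, 2, 3, 5, 7, 11}
Step 8: union(8, 5) -> merged; set of 8 now {0, 1, 2, 3, 5, 7, 8, 11}
Step 9: union(1, 10) -> merged; set of 1 now {0, 1, 2, 3, 5, 7, 8, 10, 11}
Step 10: union(4, 2) -> merged; set of 4 now {0, 1, 2, 3, 4, 5, 7, 8, 10, 11}
Step 11: union(9, 11) -> merged; set of 9 now {0, 1, 2, 3, 4, 5, 7, 8, 9, 10, 11, 12}
Step 12: union(9, 10) -> already same set; set of 9 now {0, 1, 2, 3, 4, 5, 7, 8, 9, 10, 11, 12}
Set of 7: {0, 1, 2, 3, 4, 5, 7, 8, 9, 10, 11, 12}; 5 is a member.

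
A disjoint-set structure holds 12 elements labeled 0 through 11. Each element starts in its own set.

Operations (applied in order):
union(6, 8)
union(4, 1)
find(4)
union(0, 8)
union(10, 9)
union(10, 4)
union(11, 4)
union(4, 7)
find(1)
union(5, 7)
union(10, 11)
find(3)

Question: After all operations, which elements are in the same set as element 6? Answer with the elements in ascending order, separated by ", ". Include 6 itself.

Answer: 0, 6, 8

Derivation:
Step 1: union(6, 8) -> merged; set of 6 now {6, 8}
Step 2: union(4, 1) -> merged; set of 4 now {1, 4}
Step 3: find(4) -> no change; set of 4 is {1, 4}
Step 4: union(0, 8) -> merged; set of 0 now {0, 6, 8}
Step 5: union(10, 9) -> merged; set of 10 now {9, 10}
Step 6: union(10, 4) -> merged; set of 10 now {1, 4, 9, 10}
Step 7: union(11, 4) -> merged; set of 11 now {1, 4, 9, 10, 11}
Step 8: union(4, 7) -> merged; set of 4 now {1, 4, 7, 9, 10, 11}
Step 9: find(1) -> no change; set of 1 is {1, 4, 7, 9, 10, 11}
Step 10: union(5, 7) -> merged; set of 5 now {1, 4, 5, 7, 9, 10, 11}
Step 11: union(10, 11) -> already same set; set of 10 now {1, 4, 5, 7, 9, 10, 11}
Step 12: find(3) -> no change; set of 3 is {3}
Component of 6: {0, 6, 8}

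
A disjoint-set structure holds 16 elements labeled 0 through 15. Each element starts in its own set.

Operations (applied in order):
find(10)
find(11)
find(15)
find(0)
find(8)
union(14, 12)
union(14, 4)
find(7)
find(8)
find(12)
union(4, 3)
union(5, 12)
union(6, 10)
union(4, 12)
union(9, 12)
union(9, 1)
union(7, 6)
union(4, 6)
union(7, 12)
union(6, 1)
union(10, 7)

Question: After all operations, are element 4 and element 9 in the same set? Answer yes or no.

Answer: yes

Derivation:
Step 1: find(10) -> no change; set of 10 is {10}
Step 2: find(11) -> no change; set of 11 is {11}
Step 3: find(15) -> no change; set of 15 is {15}
Step 4: find(0) -> no change; set of 0 is {0}
Step 5: find(8) -> no change; set of 8 is {8}
Step 6: union(14, 12) -> merged; set of 14 now {12, 14}
Step 7: union(14, 4) -> merged; set of 14 now {4, 12, 14}
Step 8: find(7) -> no change; set of 7 is {7}
Step 9: find(8) -> no change; set of 8 is {8}
Step 10: find(12) -> no change; set of 12 is {4, 12, 14}
Step 11: union(4, 3) -> merged; set of 4 now {3, 4, 12, 14}
Step 12: union(5, 12) -> merged; set of 5 now {3, 4, 5, 12, 14}
Step 13: union(6, 10) -> merged; set of 6 now {6, 10}
Step 14: union(4, 12) -> already same set; set of 4 now {3, 4, 5, 12, 14}
Step 15: union(9, 12) -> merged; set of 9 now {3, 4, 5, 9, 12, 14}
Step 16: union(9, 1) -> merged; set of 9 now {1, 3, 4, 5, 9, 12, 14}
Step 17: union(7, 6) -> merged; set of 7 now {6, 7, 10}
Step 18: union(4, 6) -> merged; set of 4 now {1, 3, 4, 5, 6, 7, 9, 10, 12, 14}
Step 19: union(7, 12) -> already same set; set of 7 now {1, 3, 4, 5, 6, 7, 9, 10, 12, 14}
Step 20: union(6, 1) -> already same set; set of 6 now {1, 3, 4, 5, 6, 7, 9, 10, 12, 14}
Step 21: union(10, 7) -> already same set; set of 10 now {1, 3, 4, 5, 6, 7, 9, 10, 12, 14}
Set of 4: {1, 3, 4, 5, 6, 7, 9, 10, 12, 14}; 9 is a member.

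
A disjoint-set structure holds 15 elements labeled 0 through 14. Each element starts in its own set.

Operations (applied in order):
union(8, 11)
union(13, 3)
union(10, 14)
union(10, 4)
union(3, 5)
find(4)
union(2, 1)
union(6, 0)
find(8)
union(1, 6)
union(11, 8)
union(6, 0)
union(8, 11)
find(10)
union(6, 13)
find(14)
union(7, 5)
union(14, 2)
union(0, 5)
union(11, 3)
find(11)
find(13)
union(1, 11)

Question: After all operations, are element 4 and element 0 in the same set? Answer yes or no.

Step 1: union(8, 11) -> merged; set of 8 now {8, 11}
Step 2: union(13, 3) -> merged; set of 13 now {3, 13}
Step 3: union(10, 14) -> merged; set of 10 now {10, 14}
Step 4: union(10, 4) -> merged; set of 10 now {4, 10, 14}
Step 5: union(3, 5) -> merged; set of 3 now {3, 5, 13}
Step 6: find(4) -> no change; set of 4 is {4, 10, 14}
Step 7: union(2, 1) -> merged; set of 2 now {1, 2}
Step 8: union(6, 0) -> merged; set of 6 now {0, 6}
Step 9: find(8) -> no change; set of 8 is {8, 11}
Step 10: union(1, 6) -> merged; set of 1 now {0, 1, 2, 6}
Step 11: union(11, 8) -> already same set; set of 11 now {8, 11}
Step 12: union(6, 0) -> already same set; set of 6 now {0, 1, 2, 6}
Step 13: union(8, 11) -> already same set; set of 8 now {8, 11}
Step 14: find(10) -> no change; set of 10 is {4, 10, 14}
Step 15: union(6, 13) -> merged; set of 6 now {0, 1, 2, 3, 5, 6, 13}
Step 16: find(14) -> no change; set of 14 is {4, 10, 14}
Step 17: union(7, 5) -> merged; set of 7 now {0, 1, 2, 3, 5, 6, 7, 13}
Step 18: union(14, 2) -> merged; set of 14 now {0, 1, 2, 3, 4, 5, 6, 7, 10, 13, 14}
Step 19: union(0, 5) -> already same set; set of 0 now {0, 1, 2, 3, 4, 5, 6, 7, 10, 13, 14}
Step 20: union(11, 3) -> merged; set of 11 now {0, 1, 2, 3, 4, 5, 6, 7, 8, 10, 11, 13, 14}
Step 21: find(11) -> no change; set of 11 is {0, 1, 2, 3, 4, 5, 6, 7, 8, 10, 11, 13, 14}
Step 22: find(13) -> no change; set of 13 is {0, 1, 2, 3, 4, 5, 6, 7, 8, 10, 11, 13, 14}
Step 23: union(1, 11) -> already same set; set of 1 now {0, 1, 2, 3, 4, 5, 6, 7, 8, 10, 11, 13, 14}
Set of 4: {0, 1, 2, 3, 4, 5, 6, 7, 8, 10, 11, 13, 14}; 0 is a member.

Answer: yes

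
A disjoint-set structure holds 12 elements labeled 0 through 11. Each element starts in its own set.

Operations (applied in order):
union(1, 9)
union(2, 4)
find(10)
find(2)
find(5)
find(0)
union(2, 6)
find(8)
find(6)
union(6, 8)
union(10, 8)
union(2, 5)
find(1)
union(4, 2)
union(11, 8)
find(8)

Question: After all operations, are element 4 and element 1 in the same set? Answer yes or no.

Step 1: union(1, 9) -> merged; set of 1 now {1, 9}
Step 2: union(2, 4) -> merged; set of 2 now {2, 4}
Step 3: find(10) -> no change; set of 10 is {10}
Step 4: find(2) -> no change; set of 2 is {2, 4}
Step 5: find(5) -> no change; set of 5 is {5}
Step 6: find(0) -> no change; set of 0 is {0}
Step 7: union(2, 6) -> merged; set of 2 now {2, 4, 6}
Step 8: find(8) -> no change; set of 8 is {8}
Step 9: find(6) -> no change; set of 6 is {2, 4, 6}
Step 10: union(6, 8) -> merged; set of 6 now {2, 4, 6, 8}
Step 11: union(10, 8) -> merged; set of 10 now {2, 4, 6, 8, 10}
Step 12: union(2, 5) -> merged; set of 2 now {2, 4, 5, 6, 8, 10}
Step 13: find(1) -> no change; set of 1 is {1, 9}
Step 14: union(4, 2) -> already same set; set of 4 now {2, 4, 5, 6, 8, 10}
Step 15: union(11, 8) -> merged; set of 11 now {2, 4, 5, 6, 8, 10, 11}
Step 16: find(8) -> no change; set of 8 is {2, 4, 5, 6, 8, 10, 11}
Set of 4: {2, 4, 5, 6, 8, 10, 11}; 1 is not a member.

Answer: no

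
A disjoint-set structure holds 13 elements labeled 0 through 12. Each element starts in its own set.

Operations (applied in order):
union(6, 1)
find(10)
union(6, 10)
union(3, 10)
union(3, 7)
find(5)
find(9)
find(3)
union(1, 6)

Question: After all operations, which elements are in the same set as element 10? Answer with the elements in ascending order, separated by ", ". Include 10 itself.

Answer: 1, 3, 6, 7, 10

Derivation:
Step 1: union(6, 1) -> merged; set of 6 now {1, 6}
Step 2: find(10) -> no change; set of 10 is {10}
Step 3: union(6, 10) -> merged; set of 6 now {1, 6, 10}
Step 4: union(3, 10) -> merged; set of 3 now {1, 3, 6, 10}
Step 5: union(3, 7) -> merged; set of 3 now {1, 3, 6, 7, 10}
Step 6: find(5) -> no change; set of 5 is {5}
Step 7: find(9) -> no change; set of 9 is {9}
Step 8: find(3) -> no change; set of 3 is {1, 3, 6, 7, 10}
Step 9: union(1, 6) -> already same set; set of 1 now {1, 3, 6, 7, 10}
Component of 10: {1, 3, 6, 7, 10}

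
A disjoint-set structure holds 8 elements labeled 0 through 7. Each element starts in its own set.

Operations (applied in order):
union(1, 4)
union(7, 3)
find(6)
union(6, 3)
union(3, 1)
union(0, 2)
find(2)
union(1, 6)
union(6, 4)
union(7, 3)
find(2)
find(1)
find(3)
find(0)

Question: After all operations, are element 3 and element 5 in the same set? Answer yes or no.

Answer: no

Derivation:
Step 1: union(1, 4) -> merged; set of 1 now {1, 4}
Step 2: union(7, 3) -> merged; set of 7 now {3, 7}
Step 3: find(6) -> no change; set of 6 is {6}
Step 4: union(6, 3) -> merged; set of 6 now {3, 6, 7}
Step 5: union(3, 1) -> merged; set of 3 now {1, 3, 4, 6, 7}
Step 6: union(0, 2) -> merged; set of 0 now {0, 2}
Step 7: find(2) -> no change; set of 2 is {0, 2}
Step 8: union(1, 6) -> already same set; set of 1 now {1, 3, 4, 6, 7}
Step 9: union(6, 4) -> already same set; set of 6 now {1, 3, 4, 6, 7}
Step 10: union(7, 3) -> already same set; set of 7 now {1, 3, 4, 6, 7}
Step 11: find(2) -> no change; set of 2 is {0, 2}
Step 12: find(1) -> no change; set of 1 is {1, 3, 4, 6, 7}
Step 13: find(3) -> no change; set of 3 is {1, 3, 4, 6, 7}
Step 14: find(0) -> no change; set of 0 is {0, 2}
Set of 3: {1, 3, 4, 6, 7}; 5 is not a member.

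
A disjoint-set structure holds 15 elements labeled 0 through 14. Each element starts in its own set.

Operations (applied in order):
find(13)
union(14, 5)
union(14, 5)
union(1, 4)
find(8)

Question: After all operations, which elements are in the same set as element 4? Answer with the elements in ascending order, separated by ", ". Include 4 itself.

Answer: 1, 4

Derivation:
Step 1: find(13) -> no change; set of 13 is {13}
Step 2: union(14, 5) -> merged; set of 14 now {5, 14}
Step 3: union(14, 5) -> already same set; set of 14 now {5, 14}
Step 4: union(1, 4) -> merged; set of 1 now {1, 4}
Step 5: find(8) -> no change; set of 8 is {8}
Component of 4: {1, 4}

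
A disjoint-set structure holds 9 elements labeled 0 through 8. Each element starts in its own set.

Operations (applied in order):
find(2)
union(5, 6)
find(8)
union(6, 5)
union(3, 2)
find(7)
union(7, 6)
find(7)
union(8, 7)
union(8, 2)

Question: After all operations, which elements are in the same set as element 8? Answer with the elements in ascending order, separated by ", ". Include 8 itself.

Answer: 2, 3, 5, 6, 7, 8

Derivation:
Step 1: find(2) -> no change; set of 2 is {2}
Step 2: union(5, 6) -> merged; set of 5 now {5, 6}
Step 3: find(8) -> no change; set of 8 is {8}
Step 4: union(6, 5) -> already same set; set of 6 now {5, 6}
Step 5: union(3, 2) -> merged; set of 3 now {2, 3}
Step 6: find(7) -> no change; set of 7 is {7}
Step 7: union(7, 6) -> merged; set of 7 now {5, 6, 7}
Step 8: find(7) -> no change; set of 7 is {5, 6, 7}
Step 9: union(8, 7) -> merged; set of 8 now {5, 6, 7, 8}
Step 10: union(8, 2) -> merged; set of 8 now {2, 3, 5, 6, 7, 8}
Component of 8: {2, 3, 5, 6, 7, 8}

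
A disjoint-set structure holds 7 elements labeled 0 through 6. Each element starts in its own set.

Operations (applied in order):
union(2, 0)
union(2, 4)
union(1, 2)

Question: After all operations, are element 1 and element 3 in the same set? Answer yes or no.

Answer: no

Derivation:
Step 1: union(2, 0) -> merged; set of 2 now {0, 2}
Step 2: union(2, 4) -> merged; set of 2 now {0, 2, 4}
Step 3: union(1, 2) -> merged; set of 1 now {0, 1, 2, 4}
Set of 1: {0, 1, 2, 4}; 3 is not a member.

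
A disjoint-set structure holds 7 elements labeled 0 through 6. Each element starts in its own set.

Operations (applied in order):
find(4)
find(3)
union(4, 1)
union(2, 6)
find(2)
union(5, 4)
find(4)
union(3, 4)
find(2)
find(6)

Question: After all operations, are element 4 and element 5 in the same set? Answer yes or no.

Step 1: find(4) -> no change; set of 4 is {4}
Step 2: find(3) -> no change; set of 3 is {3}
Step 3: union(4, 1) -> merged; set of 4 now {1, 4}
Step 4: union(2, 6) -> merged; set of 2 now {2, 6}
Step 5: find(2) -> no change; set of 2 is {2, 6}
Step 6: union(5, 4) -> merged; set of 5 now {1, 4, 5}
Step 7: find(4) -> no change; set of 4 is {1, 4, 5}
Step 8: union(3, 4) -> merged; set of 3 now {1, 3, 4, 5}
Step 9: find(2) -> no change; set of 2 is {2, 6}
Step 10: find(6) -> no change; set of 6 is {2, 6}
Set of 4: {1, 3, 4, 5}; 5 is a member.

Answer: yes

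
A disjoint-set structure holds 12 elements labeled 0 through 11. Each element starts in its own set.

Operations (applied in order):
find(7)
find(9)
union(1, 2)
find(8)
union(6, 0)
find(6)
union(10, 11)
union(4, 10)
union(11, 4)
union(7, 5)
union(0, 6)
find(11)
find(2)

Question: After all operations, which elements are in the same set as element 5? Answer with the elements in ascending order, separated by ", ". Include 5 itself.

Step 1: find(7) -> no change; set of 7 is {7}
Step 2: find(9) -> no change; set of 9 is {9}
Step 3: union(1, 2) -> merged; set of 1 now {1, 2}
Step 4: find(8) -> no change; set of 8 is {8}
Step 5: union(6, 0) -> merged; set of 6 now {0, 6}
Step 6: find(6) -> no change; set of 6 is {0, 6}
Step 7: union(10, 11) -> merged; set of 10 now {10, 11}
Step 8: union(4, 10) -> merged; set of 4 now {4, 10, 11}
Step 9: union(11, 4) -> already same set; set of 11 now {4, 10, 11}
Step 10: union(7, 5) -> merged; set of 7 now {5, 7}
Step 11: union(0, 6) -> already same set; set of 0 now {0, 6}
Step 12: find(11) -> no change; set of 11 is {4, 10, 11}
Step 13: find(2) -> no change; set of 2 is {1, 2}
Component of 5: {5, 7}

Answer: 5, 7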